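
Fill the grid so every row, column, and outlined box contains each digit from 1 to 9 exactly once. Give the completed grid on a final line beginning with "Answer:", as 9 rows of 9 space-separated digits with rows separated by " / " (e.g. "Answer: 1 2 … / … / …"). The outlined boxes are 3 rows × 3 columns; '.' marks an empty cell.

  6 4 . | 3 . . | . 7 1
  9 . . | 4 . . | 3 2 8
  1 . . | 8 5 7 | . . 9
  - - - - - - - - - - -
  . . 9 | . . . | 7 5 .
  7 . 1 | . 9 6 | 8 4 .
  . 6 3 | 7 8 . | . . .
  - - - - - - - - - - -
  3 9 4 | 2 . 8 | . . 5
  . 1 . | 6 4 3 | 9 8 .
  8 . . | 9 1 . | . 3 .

Step 1. [r6c9∈{2}] nothing but 2 survives at r6c9 ⇒ r6c9=2.
Step 2. [r9c3∈{2,5,6,7}] in col 3, 6 fits only at r9c3 ⇒ r9c3=6.
Step 3. [r5c2∈{2,5}] across row 5, 2 lands solely at r5c2 ⇒ r5c2=2.
Step 4. [r6c1∈{4,5}] in box 4, 5 fits only at r6c1 ⇒ r6c1=5.
Step 5. [r8c3∈{2,5,7}] row 8 places 5 nowhere but r8c3 ⇒ r8c3=5.
Step 6. [r1c5∈{2}] nothing but 2 survives at r1c5, so r1c5=2.
Step 7. [r6c7∈{1}] r6c7's peers cover all but 1 ⇒ r6c7=1.
Step 8. [r9c9∈{4,7}] in col 9, 4 fits only at r9c9. So r9c9=4.
Step 9. [r3c8∈{6}] r3c8 has the single candidate 6, so r3c8=6.
Step 10. [r4c6∈{1,2,4}] 2 has one home in row 4: r4c6. So r4c6=2.
Step 11. [r2c3∈{7}] r2c3 has the single candidate 7. So r2c3=7.
Step 12. [r4c5∈{3}] only 3 remains possible at r4c5 ⇒ r4c5=3.
Step 13. [r7c7∈{6}] r7c7 has the single candidate 6. So r7c7=6.
Step 14. [r6c8∈{9}] r6c8's peers cover all but 9. So r6c8=9.
Step 15. [r4c9∈{6}] only 6 remains possible at r4c9 ⇒ r4c9=6.
Step 16. [r9c2∈{7}] r9c2 has the single candidate 7, so r9c2=7.
Step 17. [r8c9∈{7}] r8c9 has the single candidate 7, so r8c9=7.
Step 18. [r4c1∈{4}] nothing but 4 survives at r4c1. So r4c1=4.
Step 19. [r9c7∈{2}] r9c7's peers cover all but 2 ⇒ r9c7=2.
Step 20. [r1c7∈{5}] r1c7 is down to just 5, so r1c7=5.
Step 21. [r2c2∈{5}] nothing but 5 survives at r2c2 ⇒ r2c2=5.
Step 22. [r1c6∈{9}] r1c6's peers cover all but 9. So r1c6=9.
Step 23. [r8c1∈{2}] r8c1 has the single candidate 2. So r8c1=2.
Step 24. [r1c3∈{8}] r1c3's peers cover all but 8 ⇒ r1c3=8.
Step 25. [r3c2∈{3}] r3c2's peers cover all but 3. So r3c2=3.
Step 26. [r2c5∈{6}] only 6 remains possible at r2c5 ⇒ r2c5=6.
Step 27. [r4c2∈{8}] r4c2's peers cover all but 8. So r4c2=8.
Step 28. [r6c6∈{4}] r6c6's peers cover all but 4. So r6c6=4.
Step 29. [r7c8∈{1}] r7c8 is down to just 1 ⇒ r7c8=1.
Step 30. [r3c3∈{2}] r3c3 has the single candidate 2 ⇒ r3c3=2.
Step 31. [r3c7∈{4}] nothing but 4 survives at r3c7 ⇒ r3c7=4.
Step 32. [r5c9∈{3}] nothing but 3 survives at r5c9, so r5c9=3.
Step 33. [r2c6∈{1}] nothing but 1 survives at r2c6, so r2c6=1.
Step 34. [r9c6∈{5}] r9c6 has the single candidate 5. So r9c6=5.
Step 35. [r7c5∈{7}] r7c5's peers cover all but 7 ⇒ r7c5=7.
Step 36. [r5c4∈{5}] r5c4's peers cover all but 5, so r5c4=5.
Step 37. [r4c4∈{1}] nothing but 1 survives at r4c4. So r4c4=1.

Answer: 6 4 8 3 2 9 5 7 1 / 9 5 7 4 6 1 3 2 8 / 1 3 2 8 5 7 4 6 9 / 4 8 9 1 3 2 7 5 6 / 7 2 1 5 9 6 8 4 3 / 5 6 3 7 8 4 1 9 2 / 3 9 4 2 7 8 6 1 5 / 2 1 5 6 4 3 9 8 7 / 8 7 6 9 1 5 2 3 4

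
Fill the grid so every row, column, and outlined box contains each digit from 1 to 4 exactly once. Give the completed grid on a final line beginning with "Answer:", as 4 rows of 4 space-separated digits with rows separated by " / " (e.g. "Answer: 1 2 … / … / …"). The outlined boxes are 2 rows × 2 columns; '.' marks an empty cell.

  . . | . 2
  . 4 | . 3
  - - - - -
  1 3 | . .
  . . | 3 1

Step 1. [r1c3∈{1,4}] 4 has one home in row 1: r1c3 ⇒ r1c3=4.
Step 2. [r2c1∈{2}] r2c1's peers cover all but 2 ⇒ r2c1=2.
Step 3. [r2c3∈{1}] nothing but 1 survives at r2c3. So r2c3=1.
Step 4. [r4c2∈{2}] r4c2's peers cover all but 2 ⇒ r4c2=2.
Step 5. [r1c2∈{1}] r1c2 has the single candidate 1. So r1c2=1.
Step 6. [r3c4∈{4}] only 4 remains possible at r3c4, so r3c4=4.
Step 7. [r1c1∈{3}] nothing but 3 survives at r1c1. So r1c1=3.
Step 8. [r4c1∈{4}] only 4 remains possible at r4c1 ⇒ r4c1=4.
Step 9. [r3c3∈{2}] r3c3 has the single candidate 2, so r3c3=2.

Answer: 3 1 4 2 / 2 4 1 3 / 1 3 2 4 / 4 2 3 1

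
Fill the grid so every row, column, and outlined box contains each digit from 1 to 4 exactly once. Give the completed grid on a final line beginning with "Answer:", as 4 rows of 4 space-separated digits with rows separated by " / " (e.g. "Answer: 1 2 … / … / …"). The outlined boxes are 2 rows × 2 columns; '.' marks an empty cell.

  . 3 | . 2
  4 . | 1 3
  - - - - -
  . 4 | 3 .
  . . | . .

Step 1. [r4c2∈{1,2}] r4c2 is the only open cell in col 2 admitting 1, so r4c2=1.
Step 2. [r4c3∈{2,4}] across col 3, 2 lands solely at r4c3 ⇒ r4c3=2.
Step 3. [r3c1∈{2}] r3c1 is down to just 2. So r3c1=2.
Step 4. [r1c1∈{1}] nothing but 1 survives at r1c1 ⇒ r1c1=1.
Step 5. [r4c4∈{4}] r4c4 has the single candidate 4. So r4c4=4.
Step 6. [r1c3∈{4}] nothing but 4 survives at r1c3, so r1c3=4.
Step 7. [r3c4∈{1}] r3c4 is down to just 1. So r3c4=1.
Step 8. [r2c2∈{2}] r2c2 has the single candidate 2, so r2c2=2.
Step 9. [r4c1∈{3}] r4c1 is down to just 3, so r4c1=3.

Answer: 1 3 4 2 / 4 2 1 3 / 2 4 3 1 / 3 1 2 4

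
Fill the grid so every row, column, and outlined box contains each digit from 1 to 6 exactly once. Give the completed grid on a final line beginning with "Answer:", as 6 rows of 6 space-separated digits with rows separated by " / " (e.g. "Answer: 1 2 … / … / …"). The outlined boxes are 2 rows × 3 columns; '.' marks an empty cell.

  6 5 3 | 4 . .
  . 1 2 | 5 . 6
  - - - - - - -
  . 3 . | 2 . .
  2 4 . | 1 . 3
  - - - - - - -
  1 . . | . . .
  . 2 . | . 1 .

Step 1. [r3c1∈{5}] r3c1 is down to just 5 ⇒ r3c1=5.
Step 2. [r4c3∈{6}] r4c3 has the single candidate 6 ⇒ r4c3=6.
Step 3. [r3c6∈{4}] only 4 remains possible at r3c6. So r3c6=4.
Step 4. [r5c5∈{2,3,4,5,6}] 4 has one home in col 5: r5c5. So r5c5=4.
Step 5. [r6c3∈{4,5}] 4 has one home in col 3: r6c3. So r6c3=4.
Step 6. [r5c4∈{3,6}] in row 5, 3 fits only at r5c4. So r5c4=3.
Step 7. [r5c6∈{2,5}] 2 has one home in row 5: r5c6, so r5c6=2.
Step 8. [r2c1∈{4}] only 4 remains possible at r2c1 ⇒ r2c1=4.
Step 9. [r2c5∈{3}] r2c5's peers cover all but 3 ⇒ r2c5=3.
Step 10. [r5c2∈{6}] only 6 remains possible at r5c2, so r5c2=6.
Step 11. [r3c5∈{6}] r3c5's peers cover all but 6, so r3c5=6.
Step 12. [r4c5∈{5}] r4c5 has the single candidate 5. So r4c5=5.
Step 13. [r3c3∈{1}] r3c3's peers cover all but 1, so r3c3=1.
Step 14. [r5c3∈{5}] r5c3 is down to just 5. So r5c3=5.
Step 15. [r1c5∈{2}] nothing but 2 survives at r1c5, so r1c5=2.
Step 16. [r1c6∈{1}] nothing but 1 survives at r1c6, so r1c6=1.
Step 17. [r6c6∈{5}] r6c6's peers cover all but 5, so r6c6=5.
Step 18. [r6c1∈{3}] nothing but 3 survives at r6c1 ⇒ r6c1=3.
Step 19. [r6c4∈{6}] nothing but 6 survives at r6c4. So r6c4=6.

Answer: 6 5 3 4 2 1 / 4 1 2 5 3 6 / 5 3 1 2 6 4 / 2 4 6 1 5 3 / 1 6 5 3 4 2 / 3 2 4 6 1 5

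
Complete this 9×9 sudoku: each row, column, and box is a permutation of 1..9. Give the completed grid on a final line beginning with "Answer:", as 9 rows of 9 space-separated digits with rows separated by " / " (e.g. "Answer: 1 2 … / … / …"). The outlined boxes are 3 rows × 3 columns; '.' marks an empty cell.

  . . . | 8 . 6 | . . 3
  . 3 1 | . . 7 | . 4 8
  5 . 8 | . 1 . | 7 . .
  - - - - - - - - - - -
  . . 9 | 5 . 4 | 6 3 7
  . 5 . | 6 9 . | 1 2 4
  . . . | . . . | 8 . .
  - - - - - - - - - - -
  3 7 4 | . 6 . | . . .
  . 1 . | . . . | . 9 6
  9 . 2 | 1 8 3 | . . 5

Step 1. [r4c5∈{2}] r4c5's peers cover all but 2 ⇒ r4c5=2.
Step 2. [r7c7∈{2}] nothing but 2 survives at r7c7 ⇒ r7c7=2.
Step 3. [r3c4∈{2,3,4,9}] r3c4 is the only open cell in row 3 admitting 3 ⇒ r3c4=3.
Step 4. [r3c2∈{2,4,6,9}] row 3 places 4 nowhere but r3c2. So r3c2=4.
Step 5. [r6c4∈{7}] r6c4 has the single candidate 7 ⇒ r6c4=7.
Step 6. [r7c6∈{5,9}] across row 7, 5 lands solely at r7c6, so r7c6=5.
Step 7. [r3c6∈{2,9}] col 6 places 9 nowhere but r3c6 ⇒ r3c6=9.
Step 8. [r8c4∈{2,4}] r8c4 is the only open cell in col 4 admitting 4. So r8c4=4.
Step 9. [r6c1∈{1,2,4,6}] 4 has one home in row 6: r6c1 ⇒ r6c1=4.
Step 10. [r1c8∈{1,5}] across row 1, 1 lands solely at r1c8. So r1c8=1.
Step 11. [r5c3∈{3,7}] 3 has one home in row 5: r5c3, so r5c3=3.
Step 12. [r5c1∈{7,8}] 7 has one home in row 5: r5c1 ⇒ r5c1=7.
Step 13. [r1c1∈{2}] r1c1 has the single candidate 2. So r1c1=2.
Step 14. [r2c7∈{5,9}] in row 2, 9 fits only at r2c7, so r2c7=9.
Step 15. [r1c7∈{5}] r1c7 is down to just 5. So r1c7=5.
Step 16. [r6c3∈{6}] r6c3 is down to just 6. So r6c3=6.
Step 17. [r4c2∈{8}] r4c2 is down to just 8, so r4c2=8.
Step 18. [r9c7∈{4}] nothing but 4 survives at r9c7, so r9c7=4.
Step 19. [r1c2∈{9}] r1c2 has the single candidate 9 ⇒ r1c2=9.
Step 20. [r7c4∈{9}] r7c4's peers cover all but 9, so r7c4=9.
Step 21. [r7c8∈{8}] r7c8 has the single candidate 8 ⇒ r7c8=8.
Step 22. [r2c5∈{5}] r2c5 is down to just 5, so r2c5=5.
Step 23. [r6c9∈{9}] r6c9 has the single candidate 9 ⇒ r6c9=9.
Step 24. [r8c7∈{3}] nothing but 3 survives at r8c7. So r8c7=3.
Step 25. [r2c1∈{6}] only 6 remains possible at r2c1 ⇒ r2c1=6.
Step 26. [r1c5∈{4}] r1c5 has the single candidate 4. So r1c5=4.
Step 27. [r8c1∈{8}] r8c1 has the single candidate 8, so r8c1=8.
Step 28. [r9c8∈{7}] r9c8 has the single candidate 7. So r9c8=7.
Step 29. [r3c8∈{6}] r3c8's peers cover all but 6. So r3c8=6.
Step 30. [r6c8∈{5}] r6c8 has the single candidate 5. So r6c8=5.
Step 31. [r8c6∈{2}] r8c6 has the single candidate 2. So r8c6=2.
Step 32. [r3c9∈{2}] r3c9 has the single candidate 2 ⇒ r3c9=2.
Step 33. [r4c1∈{1}] nothing but 1 survives at r4c1 ⇒ r4c1=1.
Step 34. [r8c5∈{7}] nothing but 7 survives at r8c5. So r8c5=7.
Step 35. [r6c6∈{1}] only 1 remains possible at r6c6 ⇒ r6c6=1.
Step 36. [r2c4∈{2}] r2c4 is down to just 2, so r2c4=2.
Step 37. [r6c5∈{3}] only 3 remains possible at r6c5. So r6c5=3.
Step 38. [r1c3∈{7}] r1c3's peers cover all but 7, so r1c3=7.
Step 39. [r6c2∈{2}] r6c2 has the single candidate 2, so r6c2=2.
Step 40. [r8c3∈{5}] r8c3's peers cover all but 5, so r8c3=5.
Step 41. [r9c2∈{6}] nothing but 6 survives at r9c2, so r9c2=6.
Step 42. [r7c9∈{1}] r7c9 is down to just 1 ⇒ r7c9=1.
Step 43. [r5c6∈{8}] only 8 remains possible at r5c6, so r5c6=8.

Answer: 2 9 7 8 4 6 5 1 3 / 6 3 1 2 5 7 9 4 8 / 5 4 8 3 1 9 7 6 2 / 1 8 9 5 2 4 6 3 7 / 7 5 3 6 9 8 1 2 4 / 4 2 6 7 3 1 8 5 9 / 3 7 4 9 6 5 2 8 1 / 8 1 5 4 7 2 3 9 6 / 9 6 2 1 8 3 4 7 5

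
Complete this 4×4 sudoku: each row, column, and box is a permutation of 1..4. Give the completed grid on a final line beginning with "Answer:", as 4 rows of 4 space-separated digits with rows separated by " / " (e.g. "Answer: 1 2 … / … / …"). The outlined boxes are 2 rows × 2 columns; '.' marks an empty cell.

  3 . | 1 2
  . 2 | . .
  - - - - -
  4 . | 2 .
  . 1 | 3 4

Step 1. [r3c2∈{3}] r3c2 has the single candidate 3, so r3c2=3.
Step 2. [r2c1∈{1}] nothing but 1 survives at r2c1, so r2c1=1.
Step 3. [r2c3∈{4}] r2c3's peers cover all but 4, so r2c3=4.
Step 4. [r4c1∈{2}] r4c1 is down to just 2 ⇒ r4c1=2.
Step 5. [r2c4∈{3}] r2c4 has the single candidate 3, so r2c4=3.
Step 6. [r1c2∈{4}] r1c2's peers cover all but 4. So r1c2=4.
Step 7. [r3c4∈{1}] only 1 remains possible at r3c4. So r3c4=1.

Answer: 3 4 1 2 / 1 2 4 3 / 4 3 2 1 / 2 1 3 4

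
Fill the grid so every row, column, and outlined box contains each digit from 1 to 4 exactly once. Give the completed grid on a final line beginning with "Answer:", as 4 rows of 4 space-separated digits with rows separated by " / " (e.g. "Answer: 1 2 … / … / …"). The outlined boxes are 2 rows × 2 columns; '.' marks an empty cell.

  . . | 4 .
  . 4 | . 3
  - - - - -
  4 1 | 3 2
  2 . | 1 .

Step 1. [r1c1∈{1,3}] r1c1 is the only open cell in col 1 admitting 3. So r1c1=3.
Step 2. [r2c3∈{2}] r2c3's peers cover all but 2 ⇒ r2c3=2.
Step 3. [r4c2∈{3}] nothing but 3 survives at r4c2. So r4c2=3.
Step 4. [r1c4∈{1}] only 1 remains possible at r1c4 ⇒ r1c4=1.
Step 5. [r2c1∈{1}] r2c1's peers cover all but 1. So r2c1=1.
Step 6. [r4c4∈{4}] r4c4's peers cover all but 4, so r4c4=4.
Step 7. [r1c2∈{2}] r1c2 is down to just 2. So r1c2=2.

Answer: 3 2 4 1 / 1 4 2 3 / 4 1 3 2 / 2 3 1 4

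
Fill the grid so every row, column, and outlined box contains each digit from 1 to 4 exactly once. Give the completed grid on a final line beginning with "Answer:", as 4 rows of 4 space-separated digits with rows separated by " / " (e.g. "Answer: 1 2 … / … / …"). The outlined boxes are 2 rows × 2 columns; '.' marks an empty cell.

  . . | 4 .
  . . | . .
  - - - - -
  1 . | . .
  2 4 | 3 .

Step 1. [r2c3∈{1,2}] 1 has one home in col 3: r2c3 ⇒ r2c3=1.
Step 2. [r1c1∈{3}] r1c1's peers cover all but 3 ⇒ r1c1=3.
Step 3. [r1c4∈{2}] nothing but 2 survives at r1c4 ⇒ r1c4=2.
Step 4. [r3c4∈{4}] r3c4 is down to just 4, so r3c4=4.
Step 5. [r2c1∈{4}] nothing but 4 survives at r2c1 ⇒ r2c1=4.
Step 6. [r3c2∈{3}] r3c2 is down to just 3, so r3c2=3.
Step 7. [r1c2∈{1}] nothing but 1 survives at r1c2. So r1c2=1.
Step 8. [r2c2∈{2}] only 2 remains possible at r2c2, so r2c2=2.
Step 9. [r2c4∈{3}] only 3 remains possible at r2c4. So r2c4=3.
Step 10. [r4c4∈{1}] only 1 remains possible at r4c4, so r4c4=1.
Step 11. [r3c3∈{2}] r3c3 has the single candidate 2, so r3c3=2.

Answer: 3 1 4 2 / 4 2 1 3 / 1 3 2 4 / 2 4 3 1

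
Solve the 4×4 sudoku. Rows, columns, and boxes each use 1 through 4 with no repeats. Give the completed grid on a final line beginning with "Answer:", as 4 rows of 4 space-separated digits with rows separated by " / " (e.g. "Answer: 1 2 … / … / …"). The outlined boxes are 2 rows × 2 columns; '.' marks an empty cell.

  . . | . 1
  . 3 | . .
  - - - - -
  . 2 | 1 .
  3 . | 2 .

Step 1. [r1c2∈{4}] nothing but 4 survives at r1c2, so r1c2=4.
Step 2. [r2c4∈{2,4}] 2 has one home in col 4: r2c4, so r2c4=2.
Step 3. [r3c4∈{3,4}] across row 3, 3 lands solely at r3c4 ⇒ r3c4=3.
Step 4. [r4c4∈{4}] r4c4 is down to just 4, so r4c4=4.
Step 5. [r4c2∈{1}] r4c2 is down to just 1. So r4c2=1.
Step 6. [r2c1∈{1}] r2c1 has the single candidate 1. So r2c1=1.
Step 7. [r2c3∈{4}] r2c3 is down to just 4. So r2c3=4.
Step 8. [r1c3∈{3}] r1c3 has the single candidate 3 ⇒ r1c3=3.
Step 9. [r3c1∈{4}] r3c1 has the single candidate 4, so r3c1=4.
Step 10. [r1c1∈{2}] only 2 remains possible at r1c1 ⇒ r1c1=2.

Answer: 2 4 3 1 / 1 3 4 2 / 4 2 1 3 / 3 1 2 4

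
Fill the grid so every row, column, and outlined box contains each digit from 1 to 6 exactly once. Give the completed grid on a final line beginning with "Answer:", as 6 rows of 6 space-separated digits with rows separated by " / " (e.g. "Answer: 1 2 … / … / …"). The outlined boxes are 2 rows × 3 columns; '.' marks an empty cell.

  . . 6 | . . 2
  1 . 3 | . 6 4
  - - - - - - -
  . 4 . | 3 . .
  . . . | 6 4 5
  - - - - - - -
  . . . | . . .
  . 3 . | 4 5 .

Step 1. [r5c2∈{1,2,5,6}] in col 2, 6 fits only at r5c2. So r5c2=6.
Step 2. [r6c1∈{2}] nothing but 2 survives at r6c1, so r6c1=2.
Step 3. [r3c6∈{1}] r3c6's peers cover all but 1, so r3c6=1.
Step 4. [r1c2∈{5}] r1c2's peers cover all but 5, so r1c2=5.
Step 5. [r5c3∈{1,4,5}] across col 3, 4 lands solely at r5c3. So r5c3=4.
Step 6. [r1c5∈{1,3}] r1c5 is the only open cell in row 1 admitting 3 ⇒ r1c5=3.
Step 7. [r4c2∈{1,2}] col 2 places 1 nowhere but r4c2, so r4c2=1.
Step 8. [r3c3∈{2,5}] col 3 places 5 nowhere but r3c3 ⇒ r3c3=5.
Step 9. [r5c4∈{1,2}] across col 4, 2 lands solely at r5c4 ⇒ r5c4=2.
Step 10. [r6c3∈{1}] r6c3's peers cover all but 1, so r6c3=1.
Step 11. [r5c6∈{3}] r5c6 has the single candidate 3 ⇒ r5c6=3.
Step 12. [r2c2∈{2}] r2c2 is down to just 2 ⇒ r2c2=2.
Step 13. [r2c4∈{5}] nothing but 5 survives at r2c4 ⇒ r2c4=5.
Step 14. [r5c1∈{5}] only 5 remains possible at r5c1 ⇒ r5c1=5.
Step 15. [r3c5∈{2}] only 2 remains possible at r3c5. So r3c5=2.
Step 16. [r1c1∈{4}] nothing but 4 survives at r1c1. So r1c1=4.
Step 17. [r5c5∈{1}] r5c5 has the single candidate 1, so r5c5=1.
Step 18. [r3c1∈{6}] only 6 remains possible at r3c1 ⇒ r3c1=6.
Step 19. [r4c1∈{3}] r4c1 is down to just 3. So r4c1=3.
Step 20. [r4c3∈{2}] nothing but 2 survives at r4c3, so r4c3=2.
Step 21. [r6c6∈{6}] only 6 remains possible at r6c6. So r6c6=6.
Step 22. [r1c4∈{1}] r1c4 has the single candidate 1. So r1c4=1.

Answer: 4 5 6 1 3 2 / 1 2 3 5 6 4 / 6 4 5 3 2 1 / 3 1 2 6 4 5 / 5 6 4 2 1 3 / 2 3 1 4 5 6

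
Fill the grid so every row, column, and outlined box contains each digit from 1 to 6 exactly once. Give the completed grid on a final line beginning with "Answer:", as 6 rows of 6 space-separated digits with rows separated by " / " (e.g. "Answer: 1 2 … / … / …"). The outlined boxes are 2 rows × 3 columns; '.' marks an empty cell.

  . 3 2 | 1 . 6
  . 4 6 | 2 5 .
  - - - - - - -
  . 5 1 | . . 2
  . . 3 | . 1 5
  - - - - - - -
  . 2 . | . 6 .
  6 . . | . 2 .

Step 1. [r5c1∈{1,3,4,5}] r5c1 is the only open cell in col 1 admitting 3. So r5c1=3.
Step 2. [r3c1∈{4}] only 4 remains possible at r3c1. So r3c1=4.
Step 3. [r4c4∈{4,6}] in row 4, 4 fits only at r4c4. So r4c4=4.
Step 4. [r5c4∈{5}] only 5 remains possible at r5c4 ⇒ r5c4=5.
Step 5. [r5c6∈{1,4}] in row 5, 1 fits only at r5c6, so r5c6=1.
Step 6. [r6c6∈{3,4}] col 6 places 4 nowhere but r6c6, so r6c6=4.
Step 7. [r3c4∈{3,6}] r3c4 is the only open cell in row 3 admitting 6, so r3c4=6.
Step 8. [r6c3∈{5}] r6c3 has the single candidate 5 ⇒ r6c3=5.
Step 9. [r2c6∈{3}] r2c6 is down to just 3, so r2c6=3.
Step 10. [r2c1∈{1}] r2c1 has the single candidate 1 ⇒ r2c1=1.
Step 11. [r5c3∈{4}] r5c3's peers cover all but 4, so r5c3=4.
Step 12. [r3c5∈{3}] r3c5 is down to just 3. So r3c5=3.
Step 13. [r4c2∈{6}] r4c2 has the single candidate 6. So r4c2=6.
Step 14. [r1c1∈{5}] r1c1's peers cover all but 5 ⇒ r1c1=5.
Step 15. [r6c4∈{3}] r6c4's peers cover all but 3, so r6c4=3.
Step 16. [r6c2∈{1}] nothing but 1 survives at r6c2, so r6c2=1.
Step 17. [r1c5∈{4}] r1c5's peers cover all but 4. So r1c5=4.
Step 18. [r4c1∈{2}] r4c1 has the single candidate 2. So r4c1=2.

Answer: 5 3 2 1 4 6 / 1 4 6 2 5 3 / 4 5 1 6 3 2 / 2 6 3 4 1 5 / 3 2 4 5 6 1 / 6 1 5 3 2 4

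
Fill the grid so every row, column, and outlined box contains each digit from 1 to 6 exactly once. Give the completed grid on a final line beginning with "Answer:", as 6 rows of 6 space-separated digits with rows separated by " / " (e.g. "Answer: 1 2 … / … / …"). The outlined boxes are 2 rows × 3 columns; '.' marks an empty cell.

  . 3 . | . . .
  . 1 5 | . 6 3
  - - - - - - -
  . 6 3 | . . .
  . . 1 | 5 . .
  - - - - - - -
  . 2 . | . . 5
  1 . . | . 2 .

Step 1. [r1c3∈{2,4,6}] in col 3, 2 fits only at r1c3 ⇒ r1c3=2.
Step 2. [r4c2∈{4}] r4c2 has the single candidate 4 ⇒ r4c2=4.
Step 3. [r5c1∈{3,4,6}] in col 1, 3 fits only at r5c1 ⇒ r5c1=3.
Step 4. [r6c4∈{3,4,6}] across row 6, 3 lands solely at r6c4 ⇒ r6c4=3.
Step 5. [r5c4∈{1,4,6}] in col 4, 6 fits only at r5c4, so r5c4=6.
Step 6. [r6c6∈{4}] only 4 remains possible at r6c6. So r6c6=4.
Step 7. [r1c6∈{1}] r1c6 is down to just 1, so r1c6=1.
Step 8. [r1c4∈{4}] nothing but 4 survives at r1c4. So r1c4=4.
Step 9. [r3c6∈{2}] only 2 remains possible at r3c6, so r3c6=2.
Step 10. [r5c5∈{1}] r5c5's peers cover all but 1 ⇒ r5c5=1.
Step 11. [r5c3∈{4}] r5c3 has the single candidate 4. So r5c3=4.
Step 12. [r4c5∈{3}] only 3 remains possible at r4c5 ⇒ r4c5=3.
Step 13. [r4c6∈{6}] r4c6 is down to just 6. So r4c6=6.
Step 14. [r3c4∈{1}] r3c4 has the single candidate 1, so r3c4=1.
Step 15. [r2c1∈{4}] r2c1's peers cover all but 4 ⇒ r2c1=4.
Step 16. [r4c1∈{2}] r4c1 has the single candidate 2. So r4c1=2.
Step 17. [r3c5∈{4}] nothing but 4 survives at r3c5. So r3c5=4.
Step 18. [r3c1∈{5}] r3c1's peers cover all but 5, so r3c1=5.
Step 19. [r6c2∈{5}] r6c2 has the single candidate 5 ⇒ r6c2=5.
Step 20. [r1c1∈{6}] nothing but 6 survives at r1c1. So r1c1=6.
Step 21. [r1c5∈{5}] only 5 remains possible at r1c5, so r1c5=5.
Step 22. [r6c3∈{6}] r6c3 has the single candidate 6. So r6c3=6.
Step 23. [r2c4∈{2}] r2c4 has the single candidate 2, so r2c4=2.

Answer: 6 3 2 4 5 1 / 4 1 5 2 6 3 / 5 6 3 1 4 2 / 2 4 1 5 3 6 / 3 2 4 6 1 5 / 1 5 6 3 2 4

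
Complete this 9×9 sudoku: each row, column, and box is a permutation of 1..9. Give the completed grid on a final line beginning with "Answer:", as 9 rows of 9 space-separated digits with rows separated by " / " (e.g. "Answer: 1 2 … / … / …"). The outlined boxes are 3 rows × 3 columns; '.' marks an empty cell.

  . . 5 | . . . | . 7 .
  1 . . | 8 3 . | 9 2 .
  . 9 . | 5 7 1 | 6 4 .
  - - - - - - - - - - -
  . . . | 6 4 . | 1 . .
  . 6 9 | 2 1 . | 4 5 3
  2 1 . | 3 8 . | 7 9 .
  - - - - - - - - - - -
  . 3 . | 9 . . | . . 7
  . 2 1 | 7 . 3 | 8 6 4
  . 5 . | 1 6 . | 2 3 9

Step 1. [r5c1∈{7,8}] row 5 places 8 nowhere but r5c1. So r5c1=8.
Step 2. [r1c4∈{4}] r1c4 is down to just 4, so r1c4=4.
Step 3. [r4c2∈{7}] r4c2 has the single candidate 7, so r4c2=7.
Step 4. [r6c3∈{4}] r6c3's peers cover all but 4, so r6c3=4.
Step 5. [r3c1∈{3}] nothing but 3 survives at r3c1, so r3c1=3.
Step 6. [r3c9∈{8}] r3c9 is down to just 8, so r3c9=8.
Step 7. [r1c1∈{6}] r1c1 has the single candidate 6 ⇒ r1c1=6.
Step 8. [r4c6∈{5,9}] in row 4, 9 fits only at r4c6. So r4c6=9.
Step 9. [r7c1∈{4}] only 4 remains possible at r7c1 ⇒ r7c1=4.
Step 10. [r8c5∈{5}] r8c5 has the single candidate 5 ⇒ r8c5=5.
Step 11. [r1c6∈{2}] only 2 remains possible at r1c6. So r1c6=2.
Step 12. [r7c6∈{8}] r7c6's peers cover all but 8 ⇒ r7c6=8.
Step 13. [r2c3∈{7}] only 7 remains possible at r2c3, so r2c3=7.
Step 14. [r4c1∈{5}] r4c1's peers cover all but 5, so r4c1=5.
Step 15. [r1c9∈{1}] r1c9 is down to just 1, so r1c9=1.
Step 16. [r2c2∈{4}] nothing but 4 survives at r2c2, so r2c2=4.
Step 17. [r2c6∈{6}] r2c6 is down to just 6 ⇒ r2c6=6.
Step 18. [r1c7∈{3}] only 3 remains possible at r1c7, so r1c7=3.
Step 19. [r1c2∈{8}] only 8 remains possible at r1c2. So r1c2=8.
Step 20. [r7c3∈{6}] r7c3 has the single candidate 6 ⇒ r7c3=6.
Step 21. [r6c6∈{5}] nothing but 5 survives at r6c6. So r6c6=5.
Step 22. [r3c3∈{2}] nothing but 2 survives at r3c3, so r3c3=2.
Step 23. [r4c9∈{2}] r4c9 has the single candidate 2. So r4c9=2.
Step 24. [r5c6∈{7}] only 7 remains possible at r5c6, so r5c6=7.
Step 25. [r1c5∈{9}] r1c5's peers cover all but 9 ⇒ r1c5=9.
Step 26. [r9c3∈{8}] r9c3 is down to just 8 ⇒ r9c3=8.
Step 27. [r7c5∈{2}] r7c5 has the single candidate 2 ⇒ r7c5=2.
Step 28. [r8c1∈{9}] r8c1 is down to just 9 ⇒ r8c1=9.
Step 29. [r9c6∈{4}] r9c6 has the single candidate 4. So r9c6=4.
Step 30. [r6c9∈{6}] only 6 remains possible at r6c9, so r6c9=6.
Step 31. [r7c7∈{5}] only 5 remains possible at r7c7 ⇒ r7c7=5.
Step 32. [r2c9∈{5}] only 5 remains possible at r2c9 ⇒ r2c9=5.
Step 33. [r9c1∈{7}] nothing but 7 survives at r9c1 ⇒ r9c1=7.
Step 34. [r7c8∈{1}] r7c8 has the single candidate 1 ⇒ r7c8=1.
Step 35. [r4c8∈{8}] only 8 remains possible at r4c8. So r4c8=8.
Step 36. [r4c3∈{3}] r4c3 is down to just 3 ⇒ r4c3=3.

Answer: 6 8 5 4 9 2 3 7 1 / 1 4 7 8 3 6 9 2 5 / 3 9 2 5 7 1 6 4 8 / 5 7 3 6 4 9 1 8 2 / 8 6 9 2 1 7 4 5 3 / 2 1 4 3 8 5 7 9 6 / 4 3 6 9 2 8 5 1 7 / 9 2 1 7 5 3 8 6 4 / 7 5 8 1 6 4 2 3 9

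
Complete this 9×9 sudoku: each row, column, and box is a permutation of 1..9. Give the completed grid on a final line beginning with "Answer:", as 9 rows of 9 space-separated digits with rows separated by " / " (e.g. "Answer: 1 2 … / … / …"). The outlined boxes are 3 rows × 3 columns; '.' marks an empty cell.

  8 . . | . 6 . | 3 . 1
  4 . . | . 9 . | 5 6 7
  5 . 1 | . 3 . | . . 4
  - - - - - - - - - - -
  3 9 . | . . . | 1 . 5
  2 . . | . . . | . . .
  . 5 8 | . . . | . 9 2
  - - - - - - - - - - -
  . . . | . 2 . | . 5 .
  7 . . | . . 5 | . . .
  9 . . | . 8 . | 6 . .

Step 1. [r9c9∈{3}] r9c9 has the single candidate 3. So r9c9=3.
Step 2. [r1c8∈{2}] r1c8 has the single candidate 2, so r1c8=2.
Step 3. [r3c8∈{8}] r3c8's peers cover all but 8, so r3c8=8.
Step 4. [r5c9∈{6,8}] 6 has one home in col 9: r5c9. So r5c9=6.
Step 5. [r5c7∈{4,7,8}] r5c7 is the only open cell in box 6 admitting 8. So r5c7=8.
Step 6. [r1c2∈{7}] only 7 remains possible at r1c2 ⇒ r1c2=7.
Step 7. [r1c6∈{4}] r1c6 is down to just 4, so r1c6=4.
Step 8. [r5c8∈{3,4,7}] r5c8 is the only open cell in col 8 admitting 3. So r5c8=3.
Step 9. [r8c7∈{2,4,9}] col 7 places 2 nowhere but r8c7. So r8c7=2.
Step 10. [r5c5∈{1,4,5,7}] across col 5, 5 lands solely at r5c5, so r5c5=5.
Step 11. [r3c2∈{2,6}] row 3 places 6 nowhere but r3c2 ⇒ r3c2=6.
Step 12. [r9c3∈{2,4,5}] row 9 places 5 nowhere but r9c3, so r9c3=5.
Step 13. [r2c3∈{2,3}] across col 3, 2 lands solely at r2c3, so r2c3=2.
Step 14. [r9c2∈{1,2,4}] row 9 places 2 nowhere but r9c2, so r9c2=2.
Step 15. [r2c2∈{3}] r2c2 has the single candidate 3 ⇒ r2c2=3.
Step 16. [r6c6∈{1,3,6,7}] the only places for 7 in col 5 are inside box 5. So r6c6≠7.
Step 17. [r4c4∈{2,4,6,7,8}] the pair r4c5,r4c8 in row 4 locks {4,7} between them ⇒ r4c4≠7.
Step 18. [r8c3∈{3,4,6}] r8c5 and r8c8 in row 8 both hold exactly {1,4}; those values are spoken for, so r8c3≠4.
Step 19. [r4c6∈{2,6,7,8}] the pair r4c5,r4c8 in row 4 locks {4,7} between them, so r4c6≠7.
Step 20. [r4c3∈{4,6,7}] the pair r4c5,r4c8 in row 4 locks {4,7} between them. So r4c3≠7.
Step 21. [r5c3∈{4,7}] r5c3 is the only open cell in col 3 admitting 7. So r5c3=7.
Step 22. [r8c2∈{1,4,8}] row 8 has a naked pair {1,4} at r8c5 and r8c8. So r8c2≠1.
Step 23. [r3c7∈{9}] only 9 remains possible at r3c7, so r3c7=9.
Step 24. [r4c4∈{2,4,6,8}] row 4 has a naked pair {4,7} at r4c5 and r4c8. So r4c4≠4.
Step 25. [r6c4∈{1,3,4,6,7}] along col 5, every 7-candidate lies inside box 5, so r6c4≠7.
Step 26. [r7c4∈{1,3,4,6,7,9}] the only places for 1 in box 7 are along row 7 ⇒ r7c4≠1.
Step 27. [r8c4∈{1,3,4,6,9}] r8c5 and r8c8 in row 8 both hold exactly {1,4}; those values are spoken for. So r8c4≠4.
Step 28. [r8c2∈{4,8}] the pair r8c5,r8c8 in row 8 locks {1,4} between them, so r8c2≠4.
Step 29. [r8c2∈{8}] nothing but 8 survives at r8c2, so r8c2=8.
Step 30. [r8c9∈{9}] r8c9 is down to just 9 ⇒ r8c9=9.
Step 31. [r7c7∈{4,7}] the only places for 4 in box 7 are along row 7. So r7c7≠4.
Step 32. [r7c7∈{7}] nothing but 7 survives at r7c7. So r7c7=7.
Step 33. [r6c5∈{1,4,7}] r6c5 is the only open cell in row 6 admitting 7. So r6c5=7.
Step 34. [r8c5∈{1,4}] 1 has one home in col 5: r8c5, so r8c5=1.
Step 35. [r4c5∈{4}] only 4 remains possible at r4c5. So r4c5=4.
Step 36. [r4c3∈{6}] r4c3's peers cover all but 6. So r4c3=6.
Step 37. [r6c1∈{1}] r6c1 is down to just 1. So r6c1=1.
Step 38. [r8c4∈{3,6}] in row 8, 6 fits only at r8c4, so r8c4=6.
Step 39. [r7c3∈{3,4}] r7c3 is the only open cell in col 3 admitting 4, so r7c3=4.
Step 40. [r9c6∈{7}] r9c6 has the single candidate 7 ⇒ r9c6=7.
Step 41. [r6c4∈{3}] nothing but 3 survives at r6c4, so r6c4=3.
Step 42. [r3c6∈{2}] r3c6's peers cover all but 2, so r3c6=2.
Step 43. [r7c4∈{9}] only 9 remains possible at r7c4, so r7c4=9.
Step 44. [r5c4∈{1}] r5c4's peers cover all but 1 ⇒ r5c4=1.
Step 45. [r2c4∈{8}] nothing but 8 survives at r2c4. So r2c4=8.
Step 46. [r9c4∈{4}] r9c4's peers cover all but 4 ⇒ r9c4=4.
Step 47. [r8c3∈{3}] only 3 remains possible at r8c3. So r8c3=3.
Step 48. [r7c1∈{6}] r7c1 is down to just 6 ⇒ r7c1=6.
Step 49. [r6c7∈{4}] r6c7's peers cover all but 4 ⇒ r6c7=4.
Step 50. [r7c9∈{8}] r7c9 has the single candidate 8 ⇒ r7c9=8.
Step 51. [r8c8∈{4}] nothing but 4 survives at r8c8, so r8c8=4.
Step 52. [r1c3∈{9}] r1c3 is down to just 9, so r1c3=9.
Step 53. [r6c6∈{6}] r6c6 has the single candidate 6 ⇒ r6c6=6.
Step 54. [r4c6∈{8}] only 8 remains possible at r4c6 ⇒ r4c6=8.
Step 55. [r1c4∈{5}] r1c4 is down to just 5 ⇒ r1c4=5.
Step 56. [r7c2∈{1}] only 1 remains possible at r7c2 ⇒ r7c2=1.
Step 57. [r3c4∈{7}] nothing but 7 survives at r3c4, so r3c4=7.
Step 58. [r4c8∈{7}] r4c8's peers cover all but 7, so r4c8=7.
Step 59. [r9c8∈{1}] nothing but 1 survives at r9c8, so r9c8=1.
Step 60. [r5c6∈{9}] r5c6's peers cover all but 9. So r5c6=9.
Step 61. [r5c2∈{4}] r5c2 is down to just 4. So r5c2=4.
Step 62. [r7c6∈{3}] r7c6 is down to just 3, so r7c6=3.
Step 63. [r2c6∈{1}] only 1 remains possible at r2c6. So r2c6=1.
Step 64. [r4c4∈{2}] r4c4 has the single candidate 2. So r4c4=2.

Answer: 8 7 9 5 6 4 3 2 1 / 4 3 2 8 9 1 5 6 7 / 5 6 1 7 3 2 9 8 4 / 3 9 6 2 4 8 1 7 5 / 2 4 7 1 5 9 8 3 6 / 1 5 8 3 7 6 4 9 2 / 6 1 4 9 2 3 7 5 8 / 7 8 3 6 1 5 2 4 9 / 9 2 5 4 8 7 6 1 3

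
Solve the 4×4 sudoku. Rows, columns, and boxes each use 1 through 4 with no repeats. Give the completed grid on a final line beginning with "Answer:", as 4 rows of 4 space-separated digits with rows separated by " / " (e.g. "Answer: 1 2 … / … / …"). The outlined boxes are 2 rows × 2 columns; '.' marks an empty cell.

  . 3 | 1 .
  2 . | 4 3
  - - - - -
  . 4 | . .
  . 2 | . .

Step 1. [r3c3∈{2,3}] col 3 places 2 nowhere but r3c3, so r3c3=2.
Step 2. [r3c4∈{1}] r3c4's peers cover all but 1. So r3c4=1.
Step 3. [r3c1∈{3}] r3c1's peers cover all but 3. So r3c1=3.
Step 4. [r4c3∈{3}] r4c3 has the single candidate 3. So r4c3=3.
Step 5. [r2c2∈{1}] r2c2 is down to just 1. So r2c2=1.
Step 6. [r4c1∈{1}] nothing but 1 survives at r4c1 ⇒ r4c1=1.
Step 7. [r1c4∈{2}] nothing but 2 survives at r1c4 ⇒ r1c4=2.
Step 8. [r4c4∈{4}] only 4 remains possible at r4c4 ⇒ r4c4=4.
Step 9. [r1c1∈{4}] nothing but 4 survives at r1c1 ⇒ r1c1=4.

Answer: 4 3 1 2 / 2 1 4 3 / 3 4 2 1 / 1 2 3 4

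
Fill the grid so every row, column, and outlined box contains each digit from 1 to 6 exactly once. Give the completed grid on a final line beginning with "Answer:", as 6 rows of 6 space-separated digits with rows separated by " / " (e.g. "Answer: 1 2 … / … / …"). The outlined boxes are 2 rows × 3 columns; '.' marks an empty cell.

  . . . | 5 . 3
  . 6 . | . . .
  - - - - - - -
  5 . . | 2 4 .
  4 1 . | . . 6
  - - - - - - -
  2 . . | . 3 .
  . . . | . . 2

Step 1. [r2c3∈{1,2,3,4,5}] across row 2, 5 lands solely at r2c3 ⇒ r2c3=5.
Step 2. [r6c1∈{1,3,6}] 6 has one home in col 1: r6c1 ⇒ r6c1=6.
Step 3. [r5c6∈{1,4,5}] across col 6, 5 lands solely at r5c6 ⇒ r5c6=5.
Step 4. [r6c5∈{1}] only 1 remains possible at r6c5, so r6c5=1.
Step 5. [r5c2∈{4}] nothing but 4 survives at r5c2, so r5c2=4.
Step 6. [r6c3∈{3}] r6c3's peers cover all but 3, so r6c3=3.
Step 7. [r2c4∈{1,4}] r2c4 is the only open cell in col 4 admitting 1, so r2c4=1.
Step 8. [r1c3∈{1,2,4}] across row 1, 4 lands solely at r1c3 ⇒ r1c3=4.
Step 9. [r1c2∈{2}] nothing but 2 survives at r1c2 ⇒ r1c2=2.
Step 10. [r2c5∈{2}] r2c5's peers cover all but 2 ⇒ r2c5=2.
Step 11. [r6c2∈{5}] r6c2's peers cover all but 5 ⇒ r6c2=5.
Step 12. [r2c6∈{4}] nothing but 4 survives at r2c6 ⇒ r2c6=4.
Step 13. [r5c4∈{6}] r5c4 is down to just 6 ⇒ r5c4=6.
Step 14. [r1c5∈{6}] r1c5's peers cover all but 6 ⇒ r1c5=6.
Step 15. [r4c3∈{2}] r4c3 is down to just 2 ⇒ r4c3=2.
Step 16. [r1c1∈{1}] r1c1 has the single candidate 1 ⇒ r1c1=1.
Step 17. [r3c2∈{3}] nothing but 3 survives at r3c2 ⇒ r3c2=3.
Step 18. [r5c3∈{1}] r5c3 is down to just 1. So r5c3=1.
Step 19. [r4c5∈{5}] r4c5 has the single candidate 5. So r4c5=5.
Step 20. [r6c4∈{4}] nothing but 4 survives at r6c4, so r6c4=4.
Step 21. [r3c3∈{6}] r3c3 is down to just 6. So r3c3=6.
Step 22. [r3c6∈{1}] nothing but 1 survives at r3c6. So r3c6=1.
Step 23. [r2c1∈{3}] nothing but 3 survives at r2c1 ⇒ r2c1=3.
Step 24. [r4c4∈{3}] r4c4 is down to just 3. So r4c4=3.

Answer: 1 2 4 5 6 3 / 3 6 5 1 2 4 / 5 3 6 2 4 1 / 4 1 2 3 5 6 / 2 4 1 6 3 5 / 6 5 3 4 1 2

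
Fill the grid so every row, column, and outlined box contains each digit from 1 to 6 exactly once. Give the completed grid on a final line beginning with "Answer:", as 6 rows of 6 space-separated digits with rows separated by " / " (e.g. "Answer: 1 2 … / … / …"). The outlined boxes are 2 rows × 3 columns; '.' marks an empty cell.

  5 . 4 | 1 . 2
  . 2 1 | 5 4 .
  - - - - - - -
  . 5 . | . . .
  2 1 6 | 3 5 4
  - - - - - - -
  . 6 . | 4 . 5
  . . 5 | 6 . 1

Step 1. [r2c6∈{3,6}] across col 6, 3 lands solely at r2c6, so r2c6=3.
Step 2. [r6c5∈{2,3}] row 6 places 2 nowhere but r6c5. So r6c5=2.
Step 3. [r3c1∈{3,4}] 4 has one home in row 3: r3c1, so r3c1=4.
Step 4. [r6c1∈{3}] r6c1's peers cover all but 3, so r6c1=3.
Step 5. [r3c5∈{1,6}] r3c5 is the only open cell in row 3 admitting 1, so r3c5=1.
Step 6. [r5c5∈{3}] nothing but 3 survives at r5c5, so r5c5=3.
Step 7. [r3c6∈{6}] r3c6 has the single candidate 6. So r3c6=6.
Step 8. [r2c1∈{6}] r2c1 is down to just 6. So r2c1=6.
Step 9. [r1c2∈{3}] r1c2 is down to just 3. So r1c2=3.
Step 10. [r3c3∈{3}] nothing but 3 survives at r3c3 ⇒ r3c3=3.
Step 11. [r6c2∈{4}] only 4 remains possible at r6c2 ⇒ r6c2=4.
Step 12. [r5c1∈{1}] nothing but 1 survives at r5c1, so r5c1=1.
Step 13. [r3c4∈{2}] r3c4 has the single candidate 2 ⇒ r3c4=2.
Step 14. [r5c3∈{2}] r5c3 is down to just 2 ⇒ r5c3=2.
Step 15. [r1c5∈{6}] nothing but 6 survives at r1c5. So r1c5=6.

Answer: 5 3 4 1 6 2 / 6 2 1 5 4 3 / 4 5 3 2 1 6 / 2 1 6 3 5 4 / 1 6 2 4 3 5 / 3 4 5 6 2 1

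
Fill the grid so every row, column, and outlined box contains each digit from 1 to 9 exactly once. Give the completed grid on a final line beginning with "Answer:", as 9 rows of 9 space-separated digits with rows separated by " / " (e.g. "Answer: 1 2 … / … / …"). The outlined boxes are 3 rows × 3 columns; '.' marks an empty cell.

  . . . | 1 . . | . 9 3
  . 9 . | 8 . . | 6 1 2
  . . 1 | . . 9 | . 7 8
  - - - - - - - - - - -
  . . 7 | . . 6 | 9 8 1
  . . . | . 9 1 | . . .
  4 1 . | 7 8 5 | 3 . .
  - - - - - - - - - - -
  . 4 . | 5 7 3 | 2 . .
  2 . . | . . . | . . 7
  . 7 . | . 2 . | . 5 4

Step 1. [r7c8∈{6}] r7c8's peers cover all but 6. So r7c8=6.
Step 2. [r5c9∈{5,6}] across col 9, 5 lands solely at r5c9, so r5c9=5.
Step 3. [r1c6∈{2,4,7}] across col 6, 2 lands solely at r1c6. So r1c6=2.
Step 4. [r6c3∈{2,6,9}] across row 6, 9 lands solely at r6c3, so r6c3=9.
Step 5. [r7c3∈{8}] r7c3 is down to just 8 ⇒ r7c3=8.
Step 6. [r5c3∈{2,3,6}] col 3 places 2 nowhere but r5c3. So r5c3=2.
Step 7. [r1c1∈{5,6,7,8}] in row 1, 7 fits only at r1c1. So r1c1=7.
Step 8. [r8c4∈{4,6,9}] r8c4 is the only open cell in row 8 admitting 9 ⇒ r8c4=9.
Step 9. [r9c1∈{1,3,6,9}] 9 has one home in row 9: r9c1. So r9c1=9.
Step 10. [r9c3∈{3,6}] in row 9, 3 fits only at r9c3, so r9c3=3.
Step 11. [r5c1∈{3,6,8}] col 1 places 8 nowhere but r5c1. So r5c1=8.
Step 12. [r3c1∈{3,5,6}] 6 has one home in col 1: r3c1 ⇒ r3c1=6.
Step 13. [r1c5∈{4,5,6}] r1c5 is the only open cell in row 1 admitting 6. So r1c5=6.
Step 14. [r8c3∈{5,6}] across col 3, 6 lands solely at r8c3 ⇒ r8c3=6.
Step 15. [r8c2∈{5}] nothing but 5 survives at r8c2. So r8c2=5.
Step 16. [r4c2∈{3}] r4c2 has the single candidate 3, so r4c2=3.
Step 17. [r4c5∈{4}] only 4 remains possible at r4c5 ⇒ r4c5=4.
Step 18. [r3c4∈{3,4}] in col 4, 4 fits only at r3c4 ⇒ r3c4=4.
Step 19. [r1c7∈{4,5}] box 3 places 4 nowhere but r1c7. So r1c7=4.
Step 20. [r2c1∈{3,5}] col 1 places 3 nowhere but r2c1 ⇒ r2c1=3.
Step 21. [r9c6∈{8}] only 8 remains possible at r9c6, so r9c6=8.
Step 22. [r2c5∈{5}] nothing but 5 survives at r2c5 ⇒ r2c5=5.
Step 23. [r8c5∈{1}] only 1 remains possible at r8c5, so r8c5=1.
Step 24. [r5c7∈{7}] r5c7 is down to just 7 ⇒ r5c7=7.
Step 25. [r5c2∈{6}] r5c2's peers cover all but 6 ⇒ r5c2=6.
Step 26. [r6c9∈{6}] r6c9's peers cover all but 6. So r6c9=6.
Step 27. [r1c2∈{8}] r1c2 is down to just 8 ⇒ r1c2=8.
Step 28. [r8c7∈{8}] nothing but 8 survives at r8c7. So r8c7=8.
Step 29. [r8c8∈{3}] r8c8's peers cover all but 3. So r8c8=3.
Step 30. [r4c4∈{2}] r4c4 is down to just 2, so r4c4=2.
Step 31. [r8c6∈{4}] r8c6 has the single candidate 4 ⇒ r8c6=4.
Step 32. [r3c5∈{3}] r3c5 is down to just 3 ⇒ r3c5=3.
Step 33. [r3c7∈{5}] r3c7 is down to just 5. So r3c7=5.
Step 34. [r2c3∈{4}] r2c3 has the single candidate 4 ⇒ r2c3=4.
Step 35. [r3c2∈{2}] r3c2 is down to just 2 ⇒ r3c2=2.
Step 36. [r5c4∈{3}] r5c4's peers cover all but 3, so r5c4=3.
Step 37. [r7c9∈{9}] r7c9's peers cover all but 9. So r7c9=9.
Step 38. [r1c3∈{5}] r1c3's peers cover all but 5 ⇒ r1c3=5.
Step 39. [r7c1∈{1}] r7c1's peers cover all but 1, so r7c1=1.
Step 40. [r4c1∈{5}] r4c1 has the single candidate 5 ⇒ r4c1=5.
Step 41. [r2c6∈{7}] r2c6 is down to just 7, so r2c6=7.
Step 42. [r9c4∈{6}] r9c4 is down to just 6 ⇒ r9c4=6.
Step 43. [r5c8∈{4}] r5c8's peers cover all but 4 ⇒ r5c8=4.
Step 44. [r9c7∈{1}] nothing but 1 survives at r9c7 ⇒ r9c7=1.
Step 45. [r6c8∈{2}] only 2 remains possible at r6c8. So r6c8=2.

Answer: 7 8 5 1 6 2 4 9 3 / 3 9 4 8 5 7 6 1 2 / 6 2 1 4 3 9 5 7 8 / 5 3 7 2 4 6 9 8 1 / 8 6 2 3 9 1 7 4 5 / 4 1 9 7 8 5 3 2 6 / 1 4 8 5 7 3 2 6 9 / 2 5 6 9 1 4 8 3 7 / 9 7 3 6 2 8 1 5 4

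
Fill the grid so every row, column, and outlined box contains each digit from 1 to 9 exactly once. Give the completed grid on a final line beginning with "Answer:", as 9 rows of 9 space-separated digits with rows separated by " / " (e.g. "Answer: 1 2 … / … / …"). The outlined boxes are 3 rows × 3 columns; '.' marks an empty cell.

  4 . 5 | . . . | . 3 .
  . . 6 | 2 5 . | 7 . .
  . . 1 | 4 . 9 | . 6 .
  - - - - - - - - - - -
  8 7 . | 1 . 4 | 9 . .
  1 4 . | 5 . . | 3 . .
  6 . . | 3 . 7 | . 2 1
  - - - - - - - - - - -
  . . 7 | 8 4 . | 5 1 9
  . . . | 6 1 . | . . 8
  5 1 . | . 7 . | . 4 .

Step 1. [r8c7∈{2}] only 2 remains possible at r8c7. So r8c7=2.
Step 2. [r1c2∈{2,8,9}] row 1 places 9 nowhere but r1c2, so r1c2=9.
Step 3. [r8c2∈{3}] nothing but 3 survives at r8c2, so r8c2=3.
Step 4. [r3c7∈{8}] nothing but 8 survives at r3c7. So r3c7=8.
Step 5. [r7c1∈{2}] only 2 remains possible at r7c1, so r7c1=2.
Step 6. [r6c5∈{8,9}] row 6 places 8 nowhere but r6c5 ⇒ r6c5=8.
Step 7. [r1c5∈{6}] nothing but 6 survives at r1c5. So r1c5=6.
Step 8. [r4c5∈{2}] r4c5 has the single candidate 2. So r4c5=2.
Step 9. [r6c3∈{9}] r6c3's peers cover all but 9. So r6c3=9.
Step 10. [r2c6∈{1,3,8}] in row 2, 1 fits only at r2c6. So r2c6=1.
Step 11. [r4c9∈{5,6}] r4c9 is the only open cell in row 4 admitting 6 ⇒ r4c9=6.
Step 12. [r5c8∈{7,8}] across row 5, 8 lands solely at r5c8 ⇒ r5c8=8.
Step 13. [r3c9∈{2,5}] in row 3, 5 fits only at r3c9. So r3c9=5.
Step 14. [r7c6∈{3}] only 3 remains possible at r7c6, so r7c6=3.
Step 15. [r2c1∈{3}] r2c1 has the single candidate 3 ⇒ r2c1=3.
Step 16. [r8c6∈{5}] r8c6 has the single candidate 5 ⇒ r8c6=5.
Step 17. [r9c4∈{9}] only 9 remains possible at r9c4. So r9c4=9.
Step 18. [r1c6∈{8}] r1c6's peers cover all but 8, so r1c6=8.
Step 19. [r9c7∈{6}] only 6 remains possible at r9c7 ⇒ r9c7=6.
Step 20. [r1c9∈{2}] nothing but 2 survives at r1c9 ⇒ r1c9=2.
Step 21. [r7c2∈{6}] r7c2's peers cover all but 6, so r7c2=6.
Step 22. [r8c8∈{7}] r8c8 has the single candidate 7, so r8c8=7.
Step 23. [r8c3∈{4}] only 4 remains possible at r8c3, so r8c3=4.
Step 24. [r3c5∈{3}] only 3 remains possible at r3c5. So r3c5=3.
Step 25. [r1c4∈{7}] only 7 remains possible at r1c4, so r1c4=7.
Step 26. [r9c6∈{2}] only 2 remains possible at r9c6. So r9c6=2.
Step 27. [r5c6∈{6}] nothing but 6 survives at r5c6 ⇒ r5c6=6.
Step 28. [r5c3∈{2}] r5c3 is down to just 2. So r5c3=2.
Step 29. [r5c9∈{7}] r5c9 is down to just 7, so r5c9=7.
Step 30. [r6c7∈{4}] r6c7's peers cover all but 4, so r6c7=4.
Step 31. [r6c2∈{5}] nothing but 5 survives at r6c2. So r6c2=5.
Step 32. [r2c2∈{8}] only 8 remains possible at r2c2 ⇒ r2c2=8.
Step 33. [r2c9∈{4}] r2c9's peers cover all but 4, so r2c9=4.
Step 34. [r4c8∈{5}] r4c8's peers cover all but 5, so r4c8=5.
Step 35. [r8c1∈{9}] nothing but 9 survives at r8c1 ⇒ r8c1=9.
Step 36. [r3c1∈{7}] r3c1 has the single candidate 7, so r3c1=7.
Step 37. [r1c7∈{1}] nothing but 1 survives at r1c7 ⇒ r1c7=1.
Step 38. [r3c2∈{2}] only 2 remains possible at r3c2. So r3c2=2.
Step 39. [r5c5∈{9}] r5c5 has the single candidate 9. So r5c5=9.
Step 40. [r9c9∈{3}] nothing but 3 survives at r9c9, so r9c9=3.
Step 41. [r9c3∈{8}] nothing but 8 survives at r9c3 ⇒ r9c3=8.
Step 42. [r4c3∈{3}] nothing but 3 survives at r4c3. So r4c3=3.
Step 43. [r2c8∈{9}] r2c8 has the single candidate 9 ⇒ r2c8=9.

Answer: 4 9 5 7 6 8 1 3 2 / 3 8 6 2 5 1 7 9 4 / 7 2 1 4 3 9 8 6 5 / 8 7 3 1 2 4 9 5 6 / 1 4 2 5 9 6 3 8 7 / 6 5 9 3 8 7 4 2 1 / 2 6 7 8 4 3 5 1 9 / 9 3 4 6 1 5 2 7 8 / 5 1 8 9 7 2 6 4 3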